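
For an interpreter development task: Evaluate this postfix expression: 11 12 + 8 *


Processing tokens left to right:
Push 11, Push 12
Pop 11 and 12, compute 11 + 12 = 23, push 23
Push 8
Pop 23 and 8, compute 23 * 8 = 184, push 184
Stack result: 184

184


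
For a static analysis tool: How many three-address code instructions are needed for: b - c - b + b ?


Expression: b - c - b + b
Generating three-address code (respecting * over +/- precedence):
  Instruction 1: t1 = b - c
  Instruction 2: t2 = t1 - b
  Instruction 3: t3 = t2 + b
Total instructions: 3

3


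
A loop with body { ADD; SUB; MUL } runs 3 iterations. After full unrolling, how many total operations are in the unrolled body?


Loop body operations: ADD, SUB, MUL (3 ops per iteration)
Unrolling 3 iterations:
  Iteration 1: ADD, SUB, MUL (3 ops)
  Iteration 2: ADD, SUB, MUL (3 ops)
  Iteration 3: ADD, SUB, MUL (3 ops)
Total: 3 iterations * 3 ops/iter = 9 operations

9


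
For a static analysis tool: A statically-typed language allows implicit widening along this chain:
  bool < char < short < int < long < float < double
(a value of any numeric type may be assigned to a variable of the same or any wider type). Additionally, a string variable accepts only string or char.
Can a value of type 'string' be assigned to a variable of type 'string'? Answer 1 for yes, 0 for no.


Target variable type: string
Source value type: string
Rule: string accepts only {string, char}
  source 'string' in {string, char}? Yes
Result: 1

1


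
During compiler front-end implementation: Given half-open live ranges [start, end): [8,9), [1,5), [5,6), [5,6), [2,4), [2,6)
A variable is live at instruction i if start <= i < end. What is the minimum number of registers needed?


Live ranges:
  Var0: [8, 9)
  Var1: [1, 5)
  Var2: [5, 6)
  Var3: [5, 6)
  Var4: [2, 4)
  Var5: [2, 6)
Sweep-line events (position, delta, active):
  pos=1 start -> active=1
  pos=2 start -> active=2
  pos=2 start -> active=3
  pos=4 end -> active=2
  pos=5 end -> active=1
  pos=5 start -> active=2
  pos=5 start -> active=3
  pos=6 end -> active=2
  pos=6 end -> active=1
  pos=6 end -> active=0
  pos=8 start -> active=1
  pos=9 end -> active=0
Maximum simultaneous active: 3
Minimum registers needed: 3

3


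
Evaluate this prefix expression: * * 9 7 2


Parsing prefix expression: * * 9 7 2
Step 1: Innermost operation '* 9 7'
  9 * 7 = 63
Step 2: Outer operation '* [63] 2'
  63 * 2 = 126

126


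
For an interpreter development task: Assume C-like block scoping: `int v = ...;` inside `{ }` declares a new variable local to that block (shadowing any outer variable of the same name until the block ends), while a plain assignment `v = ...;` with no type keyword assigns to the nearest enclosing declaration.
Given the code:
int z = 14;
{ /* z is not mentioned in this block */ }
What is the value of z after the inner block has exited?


Analyzing scoping rules:
Outer scope: declares z = 14
Inner block: z is neither redeclared nor assigned -> unchanged
After the block -> 14
Result: 14

14


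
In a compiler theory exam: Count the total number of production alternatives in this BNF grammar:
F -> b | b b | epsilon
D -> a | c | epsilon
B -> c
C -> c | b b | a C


Counting alternatives per rule:
  F: 3 alternative(s)
  D: 3 alternative(s)
  B: 1 alternative(s)
  C: 3 alternative(s)
Sum: 3 + 3 + 1 + 3 = 10

10


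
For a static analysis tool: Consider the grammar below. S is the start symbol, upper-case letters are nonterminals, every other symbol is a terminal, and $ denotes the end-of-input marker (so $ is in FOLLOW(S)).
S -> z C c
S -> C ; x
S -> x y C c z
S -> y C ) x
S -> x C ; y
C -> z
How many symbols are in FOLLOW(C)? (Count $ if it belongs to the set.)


S is the start symbol and does not occur in any rule body, so FOLLOW(S) = {$}.
Examining every occurrence of C in a rule body:
  S -> z C c : C is followed by terminal 'c' -> add 'c'
  S -> C ; x : C is followed by terminal ';' -> add ';'
  S -> x y C c z : C is followed by terminal 'c' -> add 'c' (already in the set)
  S -> y C ) x : C is followed by terminal ')' -> add ')'
  S -> x C ; y : C is followed by terminal ';' -> add ';' (already in the set)
  C -> z : C does not occur in the body -> contributes nothing
FOLLOW(C) = {), ;, c}
Count: 3

3


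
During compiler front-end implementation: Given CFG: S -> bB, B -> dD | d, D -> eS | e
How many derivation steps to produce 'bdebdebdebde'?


Grammar: S -> bB, B -> dD | d, D -> eS | e
Deriving 'bdebdebdebde':
Step 1: S -> bB => bB
Step 2: B -> dD => bdD
Step 3: D -> eS => bdeS
Step 4: S -> bB => bdebB
Step 5: B -> dD => bdebdD
Step 6: D -> eS => bdebdeS
Step 7: S -> bB => bdebdebB
Step 8: B -> dD => bdebdebdD
Step 9: D -> eS => bdebdebdeS
Step 10: S -> bB => bdebdebdebB
Step 11: B -> dD => bdebdebdebdD
Step 12: D -> e => bdebdebdebde
Total derivation steps: 12

12


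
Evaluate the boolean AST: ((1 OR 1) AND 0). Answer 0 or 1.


Step 1: Evaluate inner node
  1 OR 1 = 1
Step 2: Evaluate root node
  1 AND 0 = 0

0


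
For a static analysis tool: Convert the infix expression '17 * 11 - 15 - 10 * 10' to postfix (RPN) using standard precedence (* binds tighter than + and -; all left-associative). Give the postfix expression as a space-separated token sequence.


Applying the shunting-yard algorithm:
  Operand 17 -> output
  Push '*' onto operator stack -> op-stack: [*]
  Operand 11 -> output
  See '-' (prec 1); top '*' (prec 2) >= it -> pop '*' to output
  Push '-' onto operator stack -> op-stack: [-]
  Operand 15 -> output
  See '-' (prec 1); top '-' (prec 1) >= it -> pop '-' to output
  Push '-' onto operator stack -> op-stack: [-]
  Operand 10 -> output
  Push '*' onto operator stack -> op-stack: [-, *]
  Operand 10 -> output
  End of input: pop '*' to output
  End of input: pop '-' to output
Postfix result: 17 11 * 15 - 10 10 * -

17 11 * 15 - 10 10 * -


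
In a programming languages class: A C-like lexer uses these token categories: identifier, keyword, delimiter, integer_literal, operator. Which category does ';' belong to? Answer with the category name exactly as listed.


Token: ';'
Checking categories:
  identifier: no
  integer_literal: no
  operator: no
  keyword: no
  delimiter: YES
Category: delimiter

delimiter


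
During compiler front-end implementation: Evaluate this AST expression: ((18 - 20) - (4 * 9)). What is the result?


Expression: ((18 - 20) - (4 * 9))
Evaluating step by step:
  18 - 20 = -2
  4 * 9 = 36
  -2 - 36 = -38
Result: -38

-38


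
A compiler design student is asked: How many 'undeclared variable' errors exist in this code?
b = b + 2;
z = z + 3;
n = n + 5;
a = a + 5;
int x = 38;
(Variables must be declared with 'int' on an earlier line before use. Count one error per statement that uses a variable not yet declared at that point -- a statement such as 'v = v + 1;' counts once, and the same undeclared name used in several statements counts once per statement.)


Scanning code line by line:
  Line 1: use 'b' -> ERROR (undeclared)
  Line 2: use 'z' -> ERROR (undeclared)
  Line 3: use 'n' -> ERROR (undeclared)
  Line 4: use 'a' -> ERROR (undeclared)
  Line 5: declare 'x' -> declared = ['x']
Total undeclared variable errors: 4

4


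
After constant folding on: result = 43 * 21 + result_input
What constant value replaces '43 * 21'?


Identifying constant sub-expression:
  Original: result = 43 * 21 + result_input
  43 and 21 are both compile-time constants
  Evaluating: 43 * 21 = 903
  After folding: result = 903 + result_input

903


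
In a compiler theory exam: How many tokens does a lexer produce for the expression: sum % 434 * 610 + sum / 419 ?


Scanning 'sum % 434 * 610 + sum / 419'
Token 1: 'sum' -> identifier
Token 2: '%' -> operator
Token 3: '434' -> integer_literal
Token 4: '*' -> operator
Token 5: '610' -> integer_literal
Token 6: '+' -> operator
Token 7: 'sum' -> identifier
Token 8: '/' -> operator
Token 9: '419' -> integer_literal
Total tokens: 9

9


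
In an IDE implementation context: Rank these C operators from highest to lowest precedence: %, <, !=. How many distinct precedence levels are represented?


Looking up precedence for each operator:
  % -> precedence 6
  < -> precedence 4
  != -> precedence 3
Sorted highest to lowest: %, <, !=
Distinct precedence values: [6, 4, 3]
Number of distinct levels: 3

3


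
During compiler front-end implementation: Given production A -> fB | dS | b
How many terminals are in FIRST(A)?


Production: A -> fB | dS | b
Examining each alternative for leading terminals:
  A -> fB : first terminal = 'f'
  A -> dS : first terminal = 'd'
  A -> b : first terminal = 'b'
FIRST(A) = {b, d, f}
Count: 3

3


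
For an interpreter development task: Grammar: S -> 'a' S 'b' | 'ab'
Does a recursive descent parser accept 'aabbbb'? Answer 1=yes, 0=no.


Grammar accepts strings of the form a^n b^n (n >= 1)
Word: 'aabbbb'
Counting: 2 a's and 4 b's
Check: 2 == 4? No
Mismatch: a-count != b-count
Rejected

0


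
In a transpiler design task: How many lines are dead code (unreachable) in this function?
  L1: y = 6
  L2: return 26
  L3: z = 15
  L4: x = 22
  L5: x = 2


Analyzing control flow:
  L1: reachable (before return)
  L2: reachable (return statement)
  L3: DEAD (after return at L2)
  L4: DEAD (after return at L2)
  L5: DEAD (after return at L2)
Return at L2, total lines = 5
Dead lines: L3 through L5
Count: 3

3


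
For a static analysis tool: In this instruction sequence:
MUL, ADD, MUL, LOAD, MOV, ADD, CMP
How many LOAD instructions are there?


Scanning instruction sequence for LOAD:
  Position 1: MUL
  Position 2: ADD
  Position 3: MUL
  Position 4: LOAD <- MATCH
  Position 5: MOV
  Position 6: ADD
  Position 7: CMP
Matches at positions: [4]
Total LOAD count: 1

1


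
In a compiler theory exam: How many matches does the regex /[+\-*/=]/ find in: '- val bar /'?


Pattern: /[+\-*/=]/ (operators)
Input: '- val bar /'
Scanning for matches:
  Match 1: '-'
  Match 2: '/'
Total matches: 2

2


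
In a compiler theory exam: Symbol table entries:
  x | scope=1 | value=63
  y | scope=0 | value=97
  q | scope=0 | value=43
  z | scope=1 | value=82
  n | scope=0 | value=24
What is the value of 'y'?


Searching symbol table for 'y':
  x | scope=1 | value=63
  y | scope=0 | value=97 <- MATCH
  q | scope=0 | value=43
  z | scope=1 | value=82
  n | scope=0 | value=24
Found 'y' at scope 0 with value 97

97


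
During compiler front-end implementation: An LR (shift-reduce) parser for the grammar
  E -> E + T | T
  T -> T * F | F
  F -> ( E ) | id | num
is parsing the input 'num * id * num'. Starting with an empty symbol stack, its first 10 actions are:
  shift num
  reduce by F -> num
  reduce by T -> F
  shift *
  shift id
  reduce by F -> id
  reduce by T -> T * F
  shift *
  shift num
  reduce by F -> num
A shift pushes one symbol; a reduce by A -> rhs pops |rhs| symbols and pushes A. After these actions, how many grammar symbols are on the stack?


Tracking the symbol stack through each action:
  Action 1: shift 'num' : push -> stack = [num] (size 1)
  Action 2: reduce by F -> num : pop 1, push F -> stack = [F] (size 1)
  Action 3: reduce by T -> F : pop 1, push T -> stack = [T] (size 1)
  Action 4: shift '*' : push -> stack = [T, *] (size 2)
  Action 5: shift 'id' : push -> stack = [T, *, id] (size 3)
  Action 6: reduce by F -> id : pop 1, push F -> stack = [T, *, F] (size 3)
  Action 7: reduce by T -> T * F : pop 3, push T -> stack = [T] (size 1)
  Action 8: shift '*' : push -> stack = [T, *] (size 2)
  Action 9: shift 'num' : push -> stack = [T, *, num] (size 3)
  Action 10: reduce by F -> num : pop 1, push F -> stack = [T, *, F] (size 3)
Final stack size: 3

3


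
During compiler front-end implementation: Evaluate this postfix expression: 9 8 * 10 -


Processing tokens left to right:
Push 9, Push 8
Pop 9 and 8, compute 9 * 8 = 72, push 72
Push 10
Pop 72 and 10, compute 72 - 10 = 62, push 62
Stack result: 62

62


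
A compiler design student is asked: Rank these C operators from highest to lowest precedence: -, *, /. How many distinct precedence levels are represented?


Looking up precedence for each operator:
  - -> precedence 5
  * -> precedence 6
  / -> precedence 6
Sorted highest to lowest: *, /, -
Distinct precedence values: [6, 5]
Number of distinct levels: 2

2


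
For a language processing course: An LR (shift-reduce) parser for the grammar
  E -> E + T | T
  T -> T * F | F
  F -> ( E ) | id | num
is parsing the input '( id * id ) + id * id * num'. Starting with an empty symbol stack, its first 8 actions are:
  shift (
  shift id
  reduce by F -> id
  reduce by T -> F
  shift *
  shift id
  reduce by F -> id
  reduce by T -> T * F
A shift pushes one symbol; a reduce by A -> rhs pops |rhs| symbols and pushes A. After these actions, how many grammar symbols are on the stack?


Tracking the symbol stack through each action:
  Action 1: shift '(' : push -> stack = [(] (size 1)
  Action 2: shift 'id' : push -> stack = [(, id] (size 2)
  Action 3: reduce by F -> id : pop 1, push F -> stack = [(, F] (size 2)
  Action 4: reduce by T -> F : pop 1, push T -> stack = [(, T] (size 2)
  Action 5: shift '*' : push -> stack = [(, T, *] (size 3)
  Action 6: shift 'id' : push -> stack = [(, T, *, id] (size 4)
  Action 7: reduce by F -> id : pop 1, push F -> stack = [(, T, *, F] (size 4)
  Action 8: reduce by T -> T * F : pop 3, push T -> stack = [(, T] (size 2)
Final stack size: 2

2


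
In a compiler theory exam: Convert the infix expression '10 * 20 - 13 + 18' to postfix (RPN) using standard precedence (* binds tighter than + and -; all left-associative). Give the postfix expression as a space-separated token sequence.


Applying the shunting-yard algorithm:
  Operand 10 -> output
  Push '*' onto operator stack -> op-stack: [*]
  Operand 20 -> output
  See '-' (prec 1); top '*' (prec 2) >= it -> pop '*' to output
  Push '-' onto operator stack -> op-stack: [-]
  Operand 13 -> output
  See '+' (prec 1); top '-' (prec 1) >= it -> pop '-' to output
  Push '+' onto operator stack -> op-stack: [+]
  Operand 18 -> output
  End of input: pop '+' to output
Postfix result: 10 20 * 13 - 18 +

10 20 * 13 - 18 +


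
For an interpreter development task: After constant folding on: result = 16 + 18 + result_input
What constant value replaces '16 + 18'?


Identifying constant sub-expression:
  Original: result = 16 + 18 + result_input
  16 and 18 are both compile-time constants
  Evaluating: 16 + 18 = 34
  After folding: result = 34 + result_input

34


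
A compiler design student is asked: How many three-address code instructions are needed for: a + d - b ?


Expression: a + d - b
Generating three-address code (respecting * over +/- precedence):
  Instruction 1: t1 = a + d
  Instruction 2: t2 = t1 - b
Total instructions: 2

2


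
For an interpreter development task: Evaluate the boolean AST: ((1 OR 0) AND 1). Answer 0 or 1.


Step 1: Evaluate inner node
  1 OR 0 = 1
Step 2: Evaluate root node
  1 AND 1 = 1

1


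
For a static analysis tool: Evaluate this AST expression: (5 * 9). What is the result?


Expression: (5 * 9)
Evaluating step by step:
  5 * 9 = 45
Result: 45

45


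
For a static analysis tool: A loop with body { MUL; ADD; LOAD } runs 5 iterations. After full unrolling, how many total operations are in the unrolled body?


Loop body operations: MUL, ADD, LOAD (3 ops per iteration)
Unrolling 5 iterations:
  Iteration 1: MUL, ADD, LOAD (3 ops)
  Iteration 2: MUL, ADD, LOAD (3 ops)
  Iteration 3: MUL, ADD, LOAD (3 ops)
  Iteration 4: MUL, ADD, LOAD (3 ops)
  Iteration 5: MUL, ADD, LOAD (3 ops)
Total: 5 iterations * 3 ops/iter = 15 operations

15


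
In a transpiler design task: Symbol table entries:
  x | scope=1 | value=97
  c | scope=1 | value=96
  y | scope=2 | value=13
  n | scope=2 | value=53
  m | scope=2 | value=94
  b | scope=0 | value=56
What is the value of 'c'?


Searching symbol table for 'c':
  x | scope=1 | value=97
  c | scope=1 | value=96 <- MATCH
  y | scope=2 | value=13
  n | scope=2 | value=53
  m | scope=2 | value=94
  b | scope=0 | value=56
Found 'c' at scope 1 with value 96

96


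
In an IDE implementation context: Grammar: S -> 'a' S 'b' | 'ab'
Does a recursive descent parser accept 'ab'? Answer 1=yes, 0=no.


Grammar accepts strings of the form a^n b^n (n >= 1)
Word: 'ab'
Counting: 1 a's and 1 b's
Check: 1 == 1? Yes
Derivation (S -> aSb applied 0 time(s), then S -> ab): S => ab
Accepted

1


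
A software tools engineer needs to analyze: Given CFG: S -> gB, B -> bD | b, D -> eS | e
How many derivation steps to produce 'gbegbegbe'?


Grammar: S -> gB, B -> bD | b, D -> eS | e
Deriving 'gbegbegbe':
Step 1: S -> gB => gB
Step 2: B -> bD => gbD
Step 3: D -> eS => gbeS
Step 4: S -> gB => gbegB
Step 5: B -> bD => gbegbD
Step 6: D -> eS => gbegbeS
Step 7: S -> gB => gbegbegB
Step 8: B -> bD => gbegbegbD
Step 9: D -> e => gbegbegbe
Total derivation steps: 9

9


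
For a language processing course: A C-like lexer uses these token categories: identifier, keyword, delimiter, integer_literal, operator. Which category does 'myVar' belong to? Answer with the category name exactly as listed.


Token: 'myVar'
Checking categories:
  identifier: YES
  integer_literal: no
  operator: no
  keyword: no
  delimiter: no
Category: identifier

identifier


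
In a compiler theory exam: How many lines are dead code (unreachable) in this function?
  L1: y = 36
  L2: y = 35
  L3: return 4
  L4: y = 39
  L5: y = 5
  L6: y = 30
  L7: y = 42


Analyzing control flow:
  L1: reachable (before return)
  L2: reachable (before return)
  L3: reachable (return statement)
  L4: DEAD (after return at L3)
  L5: DEAD (after return at L3)
  L6: DEAD (after return at L3)
  L7: DEAD (after return at L3)
Return at L3, total lines = 7
Dead lines: L4 through L7
Count: 4

4


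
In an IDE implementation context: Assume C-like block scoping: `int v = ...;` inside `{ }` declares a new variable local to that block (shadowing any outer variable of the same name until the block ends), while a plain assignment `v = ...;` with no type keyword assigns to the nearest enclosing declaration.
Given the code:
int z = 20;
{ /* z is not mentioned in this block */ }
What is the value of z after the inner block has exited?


Analyzing scoping rules:
Outer scope: declares z = 20
Inner block: z is neither redeclared nor assigned -> unchanged
After the block -> 20
Result: 20

20


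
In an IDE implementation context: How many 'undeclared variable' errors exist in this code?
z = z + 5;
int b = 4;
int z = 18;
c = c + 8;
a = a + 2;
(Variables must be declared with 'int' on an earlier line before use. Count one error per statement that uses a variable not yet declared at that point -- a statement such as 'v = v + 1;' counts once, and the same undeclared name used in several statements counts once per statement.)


Scanning code line by line:
  Line 1: use 'z' -> ERROR (undeclared)
  Line 2: declare 'b' -> declared = ['b']
  Line 3: declare 'z' -> declared = ['b', 'z']
  Line 4: use 'c' -> ERROR (undeclared)
  Line 5: use 'a' -> ERROR (undeclared)
Total undeclared variable errors: 3

3


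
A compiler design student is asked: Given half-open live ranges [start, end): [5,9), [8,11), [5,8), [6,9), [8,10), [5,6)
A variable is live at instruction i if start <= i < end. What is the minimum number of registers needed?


Live ranges:
  Var0: [5, 9)
  Var1: [8, 11)
  Var2: [5, 8)
  Var3: [6, 9)
  Var4: [8, 10)
  Var5: [5, 6)
Sweep-line events (position, delta, active):
  pos=5 start -> active=1
  pos=5 start -> active=2
  pos=5 start -> active=3
  pos=6 end -> active=2
  pos=6 start -> active=3
  pos=8 end -> active=2
  pos=8 start -> active=3
  pos=8 start -> active=4
  pos=9 end -> active=3
  pos=9 end -> active=2
  pos=10 end -> active=1
  pos=11 end -> active=0
Maximum simultaneous active: 4
Minimum registers needed: 4

4


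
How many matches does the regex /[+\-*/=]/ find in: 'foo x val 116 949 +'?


Pattern: /[+\-*/=]/ (operators)
Input: 'foo x val 116 949 +'
Scanning for matches:
  Match 1: '+'
Total matches: 1

1


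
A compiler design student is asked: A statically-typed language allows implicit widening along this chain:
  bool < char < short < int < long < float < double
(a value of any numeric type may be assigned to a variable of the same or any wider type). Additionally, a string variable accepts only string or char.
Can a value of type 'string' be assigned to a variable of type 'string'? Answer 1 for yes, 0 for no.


Target variable type: string
Source value type: string
Rule: string accepts only {string, char}
  source 'string' in {string, char}? Yes
Result: 1

1


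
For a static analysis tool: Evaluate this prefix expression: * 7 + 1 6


Parsing prefix expression: * 7 + 1 6
Step 1: Innermost operation '+ 1 6'
  1 + 6 = 7
Step 2: Outer operation '* 7 [7]'
  7 * 7 = 49

49


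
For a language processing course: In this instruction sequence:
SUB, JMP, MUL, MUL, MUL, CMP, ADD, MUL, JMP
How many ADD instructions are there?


Scanning instruction sequence for ADD:
  Position 1: SUB
  Position 2: JMP
  Position 3: MUL
  Position 4: MUL
  Position 5: MUL
  Position 6: CMP
  Position 7: ADD <- MATCH
  Position 8: MUL
  Position 9: JMP
Matches at positions: [7]
Total ADD count: 1

1


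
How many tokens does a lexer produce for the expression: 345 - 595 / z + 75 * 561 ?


Scanning '345 - 595 / z + 75 * 561'
Token 1: '345' -> integer_literal
Token 2: '-' -> operator
Token 3: '595' -> integer_literal
Token 4: '/' -> operator
Token 5: 'z' -> identifier
Token 6: '+' -> operator
Token 7: '75' -> integer_literal
Token 8: '*' -> operator
Token 9: '561' -> integer_literal
Total tokens: 9

9


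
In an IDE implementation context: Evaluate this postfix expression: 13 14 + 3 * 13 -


Processing tokens left to right:
Push 13, Push 14
Pop 13 and 14, compute 13 + 14 = 27, push 27
Push 3
Pop 27 and 3, compute 27 * 3 = 81, push 81
Push 13
Pop 81 and 13, compute 81 - 13 = 68, push 68
Stack result: 68

68


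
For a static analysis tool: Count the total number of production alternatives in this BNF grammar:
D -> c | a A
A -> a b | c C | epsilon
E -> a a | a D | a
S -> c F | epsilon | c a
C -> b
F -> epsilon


Counting alternatives per rule:
  D: 2 alternative(s)
  A: 3 alternative(s)
  E: 3 alternative(s)
  S: 3 alternative(s)
  C: 1 alternative(s)
  F: 1 alternative(s)
Sum: 2 + 3 + 3 + 3 + 1 + 1 = 13

13


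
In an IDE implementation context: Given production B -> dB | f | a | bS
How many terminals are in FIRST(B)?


Production: B -> dB | f | a | bS
Examining each alternative for leading terminals:
  B -> dB : first terminal = 'd'
  B -> f : first terminal = 'f'
  B -> a : first terminal = 'a'
  B -> bS : first terminal = 'b'
FIRST(B) = {a, b, d, f}
Count: 4

4


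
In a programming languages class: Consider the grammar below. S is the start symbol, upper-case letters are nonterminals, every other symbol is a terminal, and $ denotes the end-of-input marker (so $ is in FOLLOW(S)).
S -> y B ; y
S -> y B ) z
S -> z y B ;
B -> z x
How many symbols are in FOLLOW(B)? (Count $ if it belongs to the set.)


S is the start symbol and does not occur in any rule body, so FOLLOW(S) = {$}.
Examining every occurrence of B in a rule body:
  S -> y B ; y : B is followed by terminal ';' -> add ';'
  S -> y B ) z : B is followed by terminal ')' -> add ')'
  S -> z y B ; : B is followed by terminal ';' -> add ';' (already in the set)
  B -> z x : B does not occur in the body -> contributes nothing
FOLLOW(B) = {), ;}
Count: 2

2


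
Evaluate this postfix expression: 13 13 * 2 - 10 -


Processing tokens left to right:
Push 13, Push 13
Pop 13 and 13, compute 13 * 13 = 169, push 169
Push 2
Pop 169 and 2, compute 169 - 2 = 167, push 167
Push 10
Pop 167 and 10, compute 167 - 10 = 157, push 157
Stack result: 157

157


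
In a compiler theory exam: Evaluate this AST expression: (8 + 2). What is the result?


Expression: (8 + 2)
Evaluating step by step:
  8 + 2 = 10
Result: 10

10


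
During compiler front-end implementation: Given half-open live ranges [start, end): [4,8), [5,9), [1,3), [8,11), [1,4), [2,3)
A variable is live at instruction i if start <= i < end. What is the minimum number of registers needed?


Live ranges:
  Var0: [4, 8)
  Var1: [5, 9)
  Var2: [1, 3)
  Var3: [8, 11)
  Var4: [1, 4)
  Var5: [2, 3)
Sweep-line events (position, delta, active):
  pos=1 start -> active=1
  pos=1 start -> active=2
  pos=2 start -> active=3
  pos=3 end -> active=2
  pos=3 end -> active=1
  pos=4 end -> active=0
  pos=4 start -> active=1
  pos=5 start -> active=2
  pos=8 end -> active=1
  pos=8 start -> active=2
  pos=9 end -> active=1
  pos=11 end -> active=0
Maximum simultaneous active: 3
Minimum registers needed: 3

3


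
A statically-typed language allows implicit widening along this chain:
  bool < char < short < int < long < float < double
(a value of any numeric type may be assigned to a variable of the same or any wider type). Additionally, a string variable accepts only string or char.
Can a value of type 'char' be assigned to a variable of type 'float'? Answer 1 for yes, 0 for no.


Target variable type: float
Source value type: char
Numeric ranks: char=1, float=5
Widening allowed iff rank(source) <= rank(target): 1 <= 5? Yes
Result: 1

1


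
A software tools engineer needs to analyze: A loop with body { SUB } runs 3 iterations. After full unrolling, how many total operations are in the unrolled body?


Loop body operations: SUB (1 op per iteration)
Unrolling 3 iterations:
  Iteration 1: SUB (1 ops)
  Iteration 2: SUB (1 ops)
  Iteration 3: SUB (1 ops)
Total: 3 iterations * 1 ops/iter = 3 operations

3


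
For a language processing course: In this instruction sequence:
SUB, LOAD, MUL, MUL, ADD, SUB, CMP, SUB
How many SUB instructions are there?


Scanning instruction sequence for SUB:
  Position 1: SUB <- MATCH
  Position 2: LOAD
  Position 3: MUL
  Position 4: MUL
  Position 5: ADD
  Position 6: SUB <- MATCH
  Position 7: CMP
  Position 8: SUB <- MATCH
Matches at positions: [1, 6, 8]
Total SUB count: 3

3


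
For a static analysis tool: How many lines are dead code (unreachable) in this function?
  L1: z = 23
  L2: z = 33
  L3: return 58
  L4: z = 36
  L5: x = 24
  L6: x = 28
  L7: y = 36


Analyzing control flow:
  L1: reachable (before return)
  L2: reachable (before return)
  L3: reachable (return statement)
  L4: DEAD (after return at L3)
  L5: DEAD (after return at L3)
  L6: DEAD (after return at L3)
  L7: DEAD (after return at L3)
Return at L3, total lines = 7
Dead lines: L4 through L7
Count: 4

4


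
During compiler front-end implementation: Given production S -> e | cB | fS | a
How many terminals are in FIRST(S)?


Production: S -> e | cB | fS | a
Examining each alternative for leading terminals:
  S -> e : first terminal = 'e'
  S -> cB : first terminal = 'c'
  S -> fS : first terminal = 'f'
  S -> a : first terminal = 'a'
FIRST(S) = {a, c, e, f}
Count: 4

4


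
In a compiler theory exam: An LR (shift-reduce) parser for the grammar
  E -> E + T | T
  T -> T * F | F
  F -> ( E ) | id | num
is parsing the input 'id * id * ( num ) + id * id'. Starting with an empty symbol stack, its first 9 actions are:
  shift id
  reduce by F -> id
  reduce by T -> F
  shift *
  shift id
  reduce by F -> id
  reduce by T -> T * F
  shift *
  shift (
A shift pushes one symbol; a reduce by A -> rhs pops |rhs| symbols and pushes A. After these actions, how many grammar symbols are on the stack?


Tracking the symbol stack through each action:
  Action 1: shift 'id' : push -> stack = [id] (size 1)
  Action 2: reduce by F -> id : pop 1, push F -> stack = [F] (size 1)
  Action 3: reduce by T -> F : pop 1, push T -> stack = [T] (size 1)
  Action 4: shift '*' : push -> stack = [T, *] (size 2)
  Action 5: shift 'id' : push -> stack = [T, *, id] (size 3)
  Action 6: reduce by F -> id : pop 1, push F -> stack = [T, *, F] (size 3)
  Action 7: reduce by T -> T * F : pop 3, push T -> stack = [T] (size 1)
  Action 8: shift '*' : push -> stack = [T, *] (size 2)
  Action 9: shift '(' : push -> stack = [T, *, (] (size 3)
Final stack size: 3

3


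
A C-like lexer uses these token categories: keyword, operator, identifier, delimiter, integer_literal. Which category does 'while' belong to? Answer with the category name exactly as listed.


Token: 'while'
Checking categories:
  identifier: no
  integer_literal: no
  operator: no
  keyword: YES
  delimiter: no
Category: keyword

keyword


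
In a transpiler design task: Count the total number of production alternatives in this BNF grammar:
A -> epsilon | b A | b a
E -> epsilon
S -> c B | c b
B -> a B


Counting alternatives per rule:
  A: 3 alternative(s)
  E: 1 alternative(s)
  S: 2 alternative(s)
  B: 1 alternative(s)
Sum: 3 + 1 + 2 + 1 = 7

7


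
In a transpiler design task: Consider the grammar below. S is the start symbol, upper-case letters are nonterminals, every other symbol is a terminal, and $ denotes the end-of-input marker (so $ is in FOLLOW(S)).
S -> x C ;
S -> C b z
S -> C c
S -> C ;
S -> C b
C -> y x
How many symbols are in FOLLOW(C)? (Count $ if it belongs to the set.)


S is the start symbol and does not occur in any rule body, so FOLLOW(S) = {$}.
Examining every occurrence of C in a rule body:
  S -> x C ; : C is followed by terminal ';' -> add ';'
  S -> C b z : C is followed by terminal 'b' -> add 'b'
  S -> C c : C is followed by terminal 'c' -> add 'c'
  S -> C ; : C is followed by terminal ';' -> add ';' (already in the set)
  S -> C b : C is followed by terminal 'b' -> add 'b' (already in the set)
  C -> y x : C does not occur in the body -> contributes nothing
FOLLOW(C) = {;, b, c}
Count: 3

3


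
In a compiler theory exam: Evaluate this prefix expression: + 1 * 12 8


Parsing prefix expression: + 1 * 12 8
Step 1: Innermost operation '* 12 8'
  12 * 8 = 96
Step 2: Outer operation '+ 1 [96]'
  1 + 96 = 97

97


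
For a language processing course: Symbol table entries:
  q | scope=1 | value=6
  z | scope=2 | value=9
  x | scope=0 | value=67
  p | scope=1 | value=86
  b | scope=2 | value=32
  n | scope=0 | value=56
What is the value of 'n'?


Searching symbol table for 'n':
  q | scope=1 | value=6
  z | scope=2 | value=9
  x | scope=0 | value=67
  p | scope=1 | value=86
  b | scope=2 | value=32
  n | scope=0 | value=56 <- MATCH
Found 'n' at scope 0 with value 56

56


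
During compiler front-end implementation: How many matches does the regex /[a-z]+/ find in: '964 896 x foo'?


Pattern: /[a-z]+/ (identifiers)
Input: '964 896 x foo'
Scanning for matches:
  Match 1: 'x'
  Match 2: 'foo'
Total matches: 2

2


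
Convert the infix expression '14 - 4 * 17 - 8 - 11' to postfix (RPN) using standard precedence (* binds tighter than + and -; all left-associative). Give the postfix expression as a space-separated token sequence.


Applying the shunting-yard algorithm:
  Operand 14 -> output
  Push '-' onto operator stack -> op-stack: [-]
  Operand 4 -> output
  Push '*' onto operator stack -> op-stack: [-, *]
  Operand 17 -> output
  See '-' (prec 1); top '*' (prec 2) >= it -> pop '*' to output
  See '-' (prec 1); top '-' (prec 1) >= it -> pop '-' to output
  Push '-' onto operator stack -> op-stack: [-]
  Operand 8 -> output
  See '-' (prec 1); top '-' (prec 1) >= it -> pop '-' to output
  Push '-' onto operator stack -> op-stack: [-]
  Operand 11 -> output
  End of input: pop '-' to output
Postfix result: 14 4 17 * - 8 - 11 -

14 4 17 * - 8 - 11 -


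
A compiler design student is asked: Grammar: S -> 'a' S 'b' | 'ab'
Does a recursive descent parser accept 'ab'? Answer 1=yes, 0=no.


Grammar accepts strings of the form a^n b^n (n >= 1)
Word: 'ab'
Counting: 1 a's and 1 b's
Check: 1 == 1? Yes
Derivation (S -> aSb applied 0 time(s), then S -> ab): S => ab
Accepted

1


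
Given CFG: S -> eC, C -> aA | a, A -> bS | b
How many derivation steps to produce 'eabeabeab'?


Grammar: S -> eC, C -> aA | a, A -> bS | b
Deriving 'eabeabeab':
Step 1: S -> eC => eC
Step 2: C -> aA => eaA
Step 3: A -> bS => eabS
Step 4: S -> eC => eabeC
Step 5: C -> aA => eabeaA
Step 6: A -> bS => eabeabS
Step 7: S -> eC => eabeabeC
Step 8: C -> aA => eabeabeaA
Step 9: A -> b => eabeabeab
Total derivation steps: 9

9


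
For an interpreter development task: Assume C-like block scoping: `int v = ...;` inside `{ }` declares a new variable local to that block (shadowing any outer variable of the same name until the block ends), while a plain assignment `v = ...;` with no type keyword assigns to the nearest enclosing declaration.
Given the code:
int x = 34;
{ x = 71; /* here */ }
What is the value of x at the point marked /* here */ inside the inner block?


Analyzing scoping rules:
Outer scope: declares x = 34
Inner block: 'x = 71;' has no type keyword, so it is an assignment to the outer x (no shadowing)
Inside the block, after the assignment -> 71
Result: 71

71


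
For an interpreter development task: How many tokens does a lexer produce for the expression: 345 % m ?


Scanning '345 % m'
Token 1: '345' -> integer_literal
Token 2: '%' -> operator
Token 3: 'm' -> identifier
Total tokens: 3

3


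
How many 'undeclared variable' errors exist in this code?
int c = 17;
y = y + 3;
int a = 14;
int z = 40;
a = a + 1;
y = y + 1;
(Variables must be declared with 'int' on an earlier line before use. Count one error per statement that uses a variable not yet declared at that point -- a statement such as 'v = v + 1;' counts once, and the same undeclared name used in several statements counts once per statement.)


Scanning code line by line:
  Line 1: declare 'c' -> declared = ['c']
  Line 2: use 'y' -> ERROR (undeclared)
  Line 3: declare 'a' -> declared = ['a', 'c']
  Line 4: declare 'z' -> declared = ['a', 'c', 'z']
  Line 5: use 'a' -> OK (declared)
  Line 6: use 'y' -> ERROR (undeclared)
Total undeclared variable errors: 2

2


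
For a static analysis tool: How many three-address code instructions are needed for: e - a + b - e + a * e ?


Expression: e - a + b - e + a * e
Generating three-address code (respecting * over +/- precedence):
  Instruction 1: t1 = a * e
  Instruction 2: t2 = e - a
  Instruction 3: t3 = t2 + b
  Instruction 4: t4 = t3 - e
  Instruction 5: t5 = t4 + t1
Total instructions: 5

5


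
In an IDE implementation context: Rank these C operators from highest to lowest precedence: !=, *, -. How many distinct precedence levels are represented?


Looking up precedence for each operator:
  != -> precedence 3
  * -> precedence 6
  - -> precedence 5
Sorted highest to lowest: *, -, !=
Distinct precedence values: [6, 5, 3]
Number of distinct levels: 3

3


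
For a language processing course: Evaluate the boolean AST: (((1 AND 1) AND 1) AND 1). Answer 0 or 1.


Step 1: Evaluate inner node
  1 AND 1 = 1
Step 2: Evaluate next node
  1 AND 1 = 1
Step 3: Evaluate root node
  1 AND 1 = 1

1


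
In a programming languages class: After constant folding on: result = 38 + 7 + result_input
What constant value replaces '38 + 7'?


Identifying constant sub-expression:
  Original: result = 38 + 7 + result_input
  38 and 7 are both compile-time constants
  Evaluating: 38 + 7 = 45
  After folding: result = 45 + result_input

45


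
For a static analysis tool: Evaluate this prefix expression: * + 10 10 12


Parsing prefix expression: * + 10 10 12
Step 1: Innermost operation '+ 10 10'
  10 + 10 = 20
Step 2: Outer operation '* [20] 12'
  20 * 12 = 240

240


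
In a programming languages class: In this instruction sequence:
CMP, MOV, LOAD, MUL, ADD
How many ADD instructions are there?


Scanning instruction sequence for ADD:
  Position 1: CMP
  Position 2: MOV
  Position 3: LOAD
  Position 4: MUL
  Position 5: ADD <- MATCH
Matches at positions: [5]
Total ADD count: 1

1


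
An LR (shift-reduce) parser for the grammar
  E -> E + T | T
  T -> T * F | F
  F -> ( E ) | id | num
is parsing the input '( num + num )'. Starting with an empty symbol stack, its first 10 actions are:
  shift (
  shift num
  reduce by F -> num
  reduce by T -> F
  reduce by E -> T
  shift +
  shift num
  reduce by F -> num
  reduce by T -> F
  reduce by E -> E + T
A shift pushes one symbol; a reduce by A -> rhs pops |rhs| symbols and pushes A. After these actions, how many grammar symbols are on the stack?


Tracking the symbol stack through each action:
  Action 1: shift '(' : push -> stack = [(] (size 1)
  Action 2: shift 'num' : push -> stack = [(, num] (size 2)
  Action 3: reduce by F -> num : pop 1, push F -> stack = [(, F] (size 2)
  Action 4: reduce by T -> F : pop 1, push T -> stack = [(, T] (size 2)
  Action 5: reduce by E -> T : pop 1, push E -> stack = [(, E] (size 2)
  Action 6: shift '+' : push -> stack = [(, E, +] (size 3)
  Action 7: shift 'num' : push -> stack = [(, E, +, num] (size 4)
  Action 8: reduce by F -> num : pop 1, push F -> stack = [(, E, +, F] (size 4)
  Action 9: reduce by T -> F : pop 1, push T -> stack = [(, E, +, T] (size 4)
  Action 10: reduce by E -> E + T : pop 3, push E -> stack = [(, E] (size 2)
Final stack size: 2

2


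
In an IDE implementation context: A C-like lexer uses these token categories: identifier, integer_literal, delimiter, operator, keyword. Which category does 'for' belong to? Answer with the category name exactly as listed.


Token: 'for'
Checking categories:
  identifier: no
  integer_literal: no
  operator: no
  keyword: YES
  delimiter: no
Category: keyword

keyword


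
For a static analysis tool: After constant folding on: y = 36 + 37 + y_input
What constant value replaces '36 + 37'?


Identifying constant sub-expression:
  Original: y = 36 + 37 + y_input
  36 and 37 are both compile-time constants
  Evaluating: 36 + 37 = 73
  After folding: y = 73 + y_input

73


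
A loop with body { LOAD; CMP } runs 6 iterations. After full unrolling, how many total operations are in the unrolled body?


Loop body operations: LOAD, CMP (2 ops per iteration)
Unrolling 6 iterations:
  Iteration 1: LOAD, CMP (2 ops)
  Iteration 2: LOAD, CMP (2 ops)
  Iteration 3: LOAD, CMP (2 ops)
  Iteration 4: LOAD, CMP (2 ops)
  Iteration 5: LOAD, CMP (2 ops)
  Iteration 6: LOAD, CMP (2 ops)
Total: 6 iterations * 2 ops/iter = 12 operations

12


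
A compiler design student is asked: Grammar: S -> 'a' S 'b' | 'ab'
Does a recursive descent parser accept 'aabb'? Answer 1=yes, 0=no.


Grammar accepts strings of the form a^n b^n (n >= 1)
Word: 'aabb'
Counting: 2 a's and 2 b's
Check: 2 == 2? Yes
Derivation (S -> aSb applied 1 time(s), then S -> ab): S => aSb => aabb
Accepted

1


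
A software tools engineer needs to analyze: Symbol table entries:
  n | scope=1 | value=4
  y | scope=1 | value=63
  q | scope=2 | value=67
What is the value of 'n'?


Searching symbol table for 'n':
  n | scope=1 | value=4 <- MATCH
  y | scope=1 | value=63
  q | scope=2 | value=67
Found 'n' at scope 1 with value 4

4


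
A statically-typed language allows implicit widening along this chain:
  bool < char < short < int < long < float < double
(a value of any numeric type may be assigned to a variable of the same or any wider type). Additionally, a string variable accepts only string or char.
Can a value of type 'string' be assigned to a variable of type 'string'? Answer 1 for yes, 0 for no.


Target variable type: string
Source value type: string
Rule: string accepts only {string, char}
  source 'string' in {string, char}? Yes
Result: 1

1


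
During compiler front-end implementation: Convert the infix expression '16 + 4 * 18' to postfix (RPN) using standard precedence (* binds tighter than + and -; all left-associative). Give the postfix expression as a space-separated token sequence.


Applying the shunting-yard algorithm:
  Operand 16 -> output
  Push '+' onto operator stack -> op-stack: [+]
  Operand 4 -> output
  Push '*' onto operator stack -> op-stack: [+, *]
  Operand 18 -> output
  End of input: pop '*' to output
  End of input: pop '+' to output
Postfix result: 16 4 18 * +

16 4 18 * +


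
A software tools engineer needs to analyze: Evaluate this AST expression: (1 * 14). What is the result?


Expression: (1 * 14)
Evaluating step by step:
  1 * 14 = 14
Result: 14

14
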